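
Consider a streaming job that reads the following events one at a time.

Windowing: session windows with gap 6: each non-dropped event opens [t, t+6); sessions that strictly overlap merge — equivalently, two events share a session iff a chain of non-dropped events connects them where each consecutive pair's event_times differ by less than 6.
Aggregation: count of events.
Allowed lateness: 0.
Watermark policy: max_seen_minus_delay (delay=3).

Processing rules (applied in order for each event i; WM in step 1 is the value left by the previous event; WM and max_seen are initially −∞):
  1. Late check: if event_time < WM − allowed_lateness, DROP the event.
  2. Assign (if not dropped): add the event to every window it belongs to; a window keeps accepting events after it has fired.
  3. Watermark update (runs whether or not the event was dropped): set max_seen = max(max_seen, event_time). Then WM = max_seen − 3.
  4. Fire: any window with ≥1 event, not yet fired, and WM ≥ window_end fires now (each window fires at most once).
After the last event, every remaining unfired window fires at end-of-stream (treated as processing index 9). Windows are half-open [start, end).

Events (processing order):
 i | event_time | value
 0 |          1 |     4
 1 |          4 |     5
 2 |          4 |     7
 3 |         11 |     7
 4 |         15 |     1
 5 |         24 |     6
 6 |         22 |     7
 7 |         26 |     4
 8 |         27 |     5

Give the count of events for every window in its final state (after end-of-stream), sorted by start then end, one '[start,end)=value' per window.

i=0 t=1 v=4: → [1,7); WM=-2
i=1 t=4 v=5: → [1,10); WM=1
i=2 t=4 v=7: → [1,10); WM=1
i=3 t=11 v=7: → [11,17); WM=8
i=4 t=15 v=1: → [11,21); WM=12
i=5 t=24 v=6: → [24,30); WM=21
i=6 t=22 v=7: → [22,30); WM=21
i=7 t=26 v=4: → [22,32); WM=23
i=8 t=27 v=5: → [22,33); WM=24

[1,10)=3 [11,21)=2 [22,33)=4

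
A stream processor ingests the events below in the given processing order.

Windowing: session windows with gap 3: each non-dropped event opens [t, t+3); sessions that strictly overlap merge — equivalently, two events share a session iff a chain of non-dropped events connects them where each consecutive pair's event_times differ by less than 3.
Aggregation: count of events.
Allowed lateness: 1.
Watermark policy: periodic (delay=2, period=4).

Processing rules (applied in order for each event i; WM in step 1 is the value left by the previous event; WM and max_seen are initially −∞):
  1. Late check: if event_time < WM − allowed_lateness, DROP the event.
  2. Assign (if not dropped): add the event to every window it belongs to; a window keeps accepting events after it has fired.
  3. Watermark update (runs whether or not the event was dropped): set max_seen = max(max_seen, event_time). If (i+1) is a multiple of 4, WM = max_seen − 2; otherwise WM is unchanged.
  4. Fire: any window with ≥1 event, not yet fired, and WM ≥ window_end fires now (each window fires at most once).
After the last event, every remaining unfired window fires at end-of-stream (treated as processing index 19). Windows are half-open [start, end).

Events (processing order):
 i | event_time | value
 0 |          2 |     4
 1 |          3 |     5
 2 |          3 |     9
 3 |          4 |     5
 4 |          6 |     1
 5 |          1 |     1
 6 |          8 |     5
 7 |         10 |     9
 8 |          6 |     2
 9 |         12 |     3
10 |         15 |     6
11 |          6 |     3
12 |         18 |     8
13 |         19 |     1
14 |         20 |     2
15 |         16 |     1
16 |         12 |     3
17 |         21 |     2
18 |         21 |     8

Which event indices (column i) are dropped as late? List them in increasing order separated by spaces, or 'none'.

8 11 16

i=0 t=2 v=4: → [2,5); WM=−∞
i=1 t=3 v=5: → [2,6); WM=−∞
i=2 t=3 v=9: → [2,6); WM=−∞
i=3 t=4 v=5: → [2,7); WM=2
i=4 t=6 v=1: → [2,9); WM=2
i=5 t=1 v=1: → [1,9); WM=2
i=6 t=8 v=5: → [1,11); WM=2
i=7 t=10 v=9: → [1,13); WM=8
i=8 t=6 v=2: DROP (t<8-1); WM=8
i=9 t=12 v=3: → [1,15); WM=8
i=10 t=15 v=6: → [15,18); WM=8
i=11 t=6 v=3: DROP (t<8-1); WM=13
i=12 t=18 v=8: → [18,21); WM=13
i=13 t=19 v=1: → [18,22); WM=13
i=14 t=20 v=2: → [18,23); WM=13
i=15 t=16 v=1: → [15,23); WM=18
i=16 t=12 v=3: DROP (t<18-1); WM=18
i=17 t=21 v=2: → [15,24); WM=18
i=18 t=21 v=8: → [15,24); WM=18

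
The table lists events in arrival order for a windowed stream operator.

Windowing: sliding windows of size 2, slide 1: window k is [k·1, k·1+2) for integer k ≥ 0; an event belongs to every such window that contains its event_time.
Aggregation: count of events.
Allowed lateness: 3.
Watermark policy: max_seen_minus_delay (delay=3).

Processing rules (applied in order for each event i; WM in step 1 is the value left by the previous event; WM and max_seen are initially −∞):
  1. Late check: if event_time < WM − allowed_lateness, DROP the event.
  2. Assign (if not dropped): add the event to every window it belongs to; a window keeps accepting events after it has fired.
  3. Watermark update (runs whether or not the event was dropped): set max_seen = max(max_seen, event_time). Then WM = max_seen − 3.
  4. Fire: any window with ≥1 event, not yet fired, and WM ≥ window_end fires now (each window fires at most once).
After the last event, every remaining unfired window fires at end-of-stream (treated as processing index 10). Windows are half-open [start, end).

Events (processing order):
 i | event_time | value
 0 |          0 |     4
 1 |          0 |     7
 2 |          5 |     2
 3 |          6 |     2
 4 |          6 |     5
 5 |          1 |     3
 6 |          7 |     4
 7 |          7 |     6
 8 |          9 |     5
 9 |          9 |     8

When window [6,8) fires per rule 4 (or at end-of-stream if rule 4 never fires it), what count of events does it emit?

i=0 t=0 v=4: → [0,2); WM=-3
i=1 t=0 v=7: → [0,2); WM=-3
i=2 t=5 v=2: → [5,7),[4,6); WM=2; [0,2) fires=2
i=3 t=6 v=2: → [6,8),[5,7); WM=3
i=4 t=6 v=5: → [6,8),[5,7); WM=3
i=5 t=1 v=3: → [1,3),[0,2); WM=3; [1,3) fires=1
i=6 t=7 v=4: → [7,9),[6,8); WM=4
i=7 t=7 v=6: → [7,9),[6,8); WM=4
i=8 t=9 v=5: → [9,11),[8,10); WM=6; [4,6) fires=1
i=9 t=9 v=8: → [9,11),[8,10); WM=6

4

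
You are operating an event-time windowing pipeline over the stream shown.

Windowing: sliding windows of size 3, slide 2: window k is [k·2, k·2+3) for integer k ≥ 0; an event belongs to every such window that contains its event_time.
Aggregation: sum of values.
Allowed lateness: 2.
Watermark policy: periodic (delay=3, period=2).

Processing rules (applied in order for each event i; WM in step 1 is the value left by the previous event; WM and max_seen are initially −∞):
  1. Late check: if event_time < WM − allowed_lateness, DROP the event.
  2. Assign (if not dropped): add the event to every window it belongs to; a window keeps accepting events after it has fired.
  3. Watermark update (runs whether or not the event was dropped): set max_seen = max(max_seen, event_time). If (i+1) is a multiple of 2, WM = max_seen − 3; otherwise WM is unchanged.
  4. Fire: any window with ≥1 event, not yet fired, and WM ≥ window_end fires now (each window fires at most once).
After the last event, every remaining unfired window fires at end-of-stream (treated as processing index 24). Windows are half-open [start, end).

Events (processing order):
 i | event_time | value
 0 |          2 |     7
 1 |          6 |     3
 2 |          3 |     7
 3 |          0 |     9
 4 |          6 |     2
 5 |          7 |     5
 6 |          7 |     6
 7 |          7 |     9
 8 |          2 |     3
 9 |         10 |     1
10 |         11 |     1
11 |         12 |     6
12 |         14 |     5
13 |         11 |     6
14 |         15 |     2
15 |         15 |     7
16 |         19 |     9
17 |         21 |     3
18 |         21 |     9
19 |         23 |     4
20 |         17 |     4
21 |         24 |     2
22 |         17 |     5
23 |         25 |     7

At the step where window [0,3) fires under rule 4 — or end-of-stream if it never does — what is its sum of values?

i=0 t=2 v=7: → [2,5),[0,3); WM=−∞
i=1 t=6 v=3: → [6,9),[4,7); WM=3; [0,3) fires=7
i=2 t=3 v=7: → [2,5); WM=3
i=3 t=0 v=9: DROP (t<3-2); WM=3
i=4 t=6 v=2: → [6,9),[4,7); WM=3
i=5 t=7 v=5: → [6,9); WM=4
i=6 t=7 v=6: → [6,9); WM=4
i=7 t=7 v=9: → [6,9); WM=4
i=8 t=2 v=3: → [2,5),[0,3); WM=4
i=9 t=10 v=1: → [10,13),[8,11); WM=7; [2,5) fires=17 [4,7) fires=5
i=10 t=11 v=1: → [10,13); WM=7
i=11 t=12 v=6: → [12,15),[10,13); WM=9; [6,9) fires=25
i=12 t=14 v=5: → [14,17),[12,15); WM=9
i=13 t=11 v=6: → [10,13); WM=11; [8,11) fires=1
i=14 t=15 v=2: → [14,17); WM=11
i=15 t=15 v=7: → [14,17); WM=12
i=16 t=19 v=9: → [18,21); WM=12
i=17 t=21 v=3: → [20,23); WM=18; [10,13) fires=14 [12,15) fires=11 [14,17) fires=14
i=18 t=21 v=9: → [20,23); WM=18
i=19 t=23 v=4: → [22,25); WM=20
i=20 t=17 v=4: DROP (t<20-2); WM=20
i=21 t=24 v=2: → [24,27),[22,25); WM=21; [18,21) fires=9
i=22 t=17 v=5: DROP (t<21-2); WM=21
i=23 t=25 v=7: → [24,27); WM=22

7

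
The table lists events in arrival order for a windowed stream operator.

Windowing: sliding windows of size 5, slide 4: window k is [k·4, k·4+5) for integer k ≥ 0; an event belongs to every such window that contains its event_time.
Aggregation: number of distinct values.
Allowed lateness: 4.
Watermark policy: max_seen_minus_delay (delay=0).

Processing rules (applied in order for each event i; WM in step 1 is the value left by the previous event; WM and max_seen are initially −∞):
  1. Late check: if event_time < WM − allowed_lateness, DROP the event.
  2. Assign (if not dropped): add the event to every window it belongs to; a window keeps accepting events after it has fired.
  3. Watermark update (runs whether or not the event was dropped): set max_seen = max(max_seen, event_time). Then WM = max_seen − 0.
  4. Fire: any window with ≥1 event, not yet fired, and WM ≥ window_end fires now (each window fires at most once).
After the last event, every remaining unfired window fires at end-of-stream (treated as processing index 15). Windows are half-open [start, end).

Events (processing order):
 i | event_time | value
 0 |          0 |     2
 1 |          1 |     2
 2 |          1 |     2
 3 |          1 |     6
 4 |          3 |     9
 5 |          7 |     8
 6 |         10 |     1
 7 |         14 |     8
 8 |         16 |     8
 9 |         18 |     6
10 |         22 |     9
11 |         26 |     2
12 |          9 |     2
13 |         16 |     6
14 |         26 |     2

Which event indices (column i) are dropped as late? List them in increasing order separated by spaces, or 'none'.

i=0 t=0 v=2: → [0,5); WM=0
i=1 t=1 v=2: → [0,5); WM=1
i=2 t=1 v=2: → [0,5); WM=1
i=3 t=1 v=6: → [0,5); WM=1
i=4 t=3 v=9: → [0,5); WM=3
i=5 t=7 v=8: → [4,9); WM=7; [0,5) fires=3
i=6 t=10 v=1: → [8,13); WM=10; [4,9) fires=1
i=7 t=14 v=8: → [12,17); WM=14; [8,13) fires=1
i=8 t=16 v=8: → [16,21),[12,17); WM=16
i=9 t=18 v=6: → [16,21); WM=18; [12,17) fires=1
i=10 t=22 v=9: → [20,25); WM=22; [16,21) fires=2
i=11 t=26 v=2: → [24,29); WM=26; [20,25) fires=1
i=12 t=9 v=2: DROP (t<26-4); WM=26
i=13 t=16 v=6: DROP (t<26-4); WM=26
i=14 t=26 v=2: → [24,29); WM=26

12 13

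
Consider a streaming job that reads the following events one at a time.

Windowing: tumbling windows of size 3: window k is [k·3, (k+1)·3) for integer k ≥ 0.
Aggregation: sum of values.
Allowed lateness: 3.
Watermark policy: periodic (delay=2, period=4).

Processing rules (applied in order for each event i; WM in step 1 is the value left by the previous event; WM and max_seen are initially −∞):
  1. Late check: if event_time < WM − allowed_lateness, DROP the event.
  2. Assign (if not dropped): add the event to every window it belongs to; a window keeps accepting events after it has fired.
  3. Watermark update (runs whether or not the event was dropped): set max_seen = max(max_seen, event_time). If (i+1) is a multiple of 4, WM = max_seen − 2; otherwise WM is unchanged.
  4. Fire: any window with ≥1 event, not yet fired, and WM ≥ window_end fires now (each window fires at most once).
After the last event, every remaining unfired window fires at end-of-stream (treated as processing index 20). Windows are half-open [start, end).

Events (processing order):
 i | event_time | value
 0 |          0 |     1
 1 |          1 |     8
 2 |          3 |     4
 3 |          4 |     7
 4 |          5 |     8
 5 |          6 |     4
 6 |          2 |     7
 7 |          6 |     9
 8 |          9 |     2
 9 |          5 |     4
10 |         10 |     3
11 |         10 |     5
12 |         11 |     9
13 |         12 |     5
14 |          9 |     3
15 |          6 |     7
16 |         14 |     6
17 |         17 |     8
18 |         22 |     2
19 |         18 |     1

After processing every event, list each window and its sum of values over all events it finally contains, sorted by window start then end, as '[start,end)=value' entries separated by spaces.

[0,3)=16 [3,6)=23 [6,9)=20 [9,12)=22 [12,15)=11 [15,18)=8 [18,21)=1 [21,24)=2

i=0 t=0 v=1: → [0,3); WM=−∞
i=1 t=1 v=8: → [0,3); WM=−∞
i=2 t=3 v=4: → [3,6); WM=−∞
i=3 t=4 v=7: → [3,6); WM=2
i=4 t=5 v=8: → [3,6); WM=2
i=5 t=6 v=4: → [6,9); WM=2
i=6 t=2 v=7: → [0,3); WM=2
i=7 t=6 v=9: → [6,9); WM=4; [0,3) fires=16
i=8 t=9 v=2: → [9,12); WM=4
i=9 t=5 v=4: → [3,6); WM=4
i=10 t=10 v=3: → [9,12); WM=4
i=11 t=10 v=5: → [9,12); WM=8; [3,6) fires=23
i=12 t=11 v=9: → [9,12); WM=8
i=13 t=12 v=5: → [12,15); WM=8
i=14 t=9 v=3: → [9,12); WM=8
i=15 t=6 v=7: → [6,9); WM=10; [6,9) fires=20
i=16 t=14 v=6: → [12,15); WM=10
i=17 t=17 v=8: → [15,18); WM=10
i=18 t=22 v=2: → [21,24); WM=10
i=19 t=18 v=1: → [18,21); WM=20; [9,12) fires=22 [12,15) fires=11 [15,18) fires=8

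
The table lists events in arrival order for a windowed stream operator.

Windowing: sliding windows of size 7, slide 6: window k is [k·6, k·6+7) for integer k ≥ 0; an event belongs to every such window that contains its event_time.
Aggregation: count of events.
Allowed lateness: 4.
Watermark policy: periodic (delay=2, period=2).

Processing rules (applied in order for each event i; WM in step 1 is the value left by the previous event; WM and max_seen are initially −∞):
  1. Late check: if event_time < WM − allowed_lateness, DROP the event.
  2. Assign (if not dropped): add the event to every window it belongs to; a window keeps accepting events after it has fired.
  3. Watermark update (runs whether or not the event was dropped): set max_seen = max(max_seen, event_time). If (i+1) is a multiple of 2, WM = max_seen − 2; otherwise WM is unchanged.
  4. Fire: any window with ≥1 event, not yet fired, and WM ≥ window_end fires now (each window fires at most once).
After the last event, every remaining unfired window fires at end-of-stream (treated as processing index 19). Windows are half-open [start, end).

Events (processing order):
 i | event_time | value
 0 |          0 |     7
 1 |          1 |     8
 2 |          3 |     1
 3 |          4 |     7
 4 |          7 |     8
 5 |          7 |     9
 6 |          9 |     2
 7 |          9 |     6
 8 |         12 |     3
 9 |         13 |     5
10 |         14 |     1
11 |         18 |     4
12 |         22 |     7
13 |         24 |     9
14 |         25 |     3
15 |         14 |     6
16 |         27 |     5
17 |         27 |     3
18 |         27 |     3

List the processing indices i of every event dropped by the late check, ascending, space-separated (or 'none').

15

i=0 t=0 v=7: → [0,7); WM=−∞
i=1 t=1 v=8: → [0,7); WM=-1
i=2 t=3 v=1: → [0,7); WM=-1
i=3 t=4 v=7: → [0,7); WM=2
i=4 t=7 v=8: → [6,13); WM=2
i=5 t=7 v=9: → [6,13); WM=5
i=6 t=9 v=2: → [6,13); WM=5
i=7 t=9 v=6: → [6,13); WM=7; [0,7) fires=4
i=8 t=12 v=3: → [12,19),[6,13); WM=7
i=9 t=13 v=5: → [12,19); WM=11
i=10 t=14 v=1: → [12,19); WM=11
i=11 t=18 v=4: → [18,25),[12,19); WM=16; [6,13) fires=5
i=12 t=22 v=7: → [18,25); WM=16
i=13 t=24 v=9: → [24,31),[18,25); WM=22; [12,19) fires=4
i=14 t=25 v=3: → [24,31); WM=22
i=15 t=14 v=6: DROP (t<22-4); WM=23
i=16 t=27 v=5: → [24,31); WM=23
i=17 t=27 v=3: → [24,31); WM=25; [18,25) fires=3
i=18 t=27 v=3: → [24,31); WM=25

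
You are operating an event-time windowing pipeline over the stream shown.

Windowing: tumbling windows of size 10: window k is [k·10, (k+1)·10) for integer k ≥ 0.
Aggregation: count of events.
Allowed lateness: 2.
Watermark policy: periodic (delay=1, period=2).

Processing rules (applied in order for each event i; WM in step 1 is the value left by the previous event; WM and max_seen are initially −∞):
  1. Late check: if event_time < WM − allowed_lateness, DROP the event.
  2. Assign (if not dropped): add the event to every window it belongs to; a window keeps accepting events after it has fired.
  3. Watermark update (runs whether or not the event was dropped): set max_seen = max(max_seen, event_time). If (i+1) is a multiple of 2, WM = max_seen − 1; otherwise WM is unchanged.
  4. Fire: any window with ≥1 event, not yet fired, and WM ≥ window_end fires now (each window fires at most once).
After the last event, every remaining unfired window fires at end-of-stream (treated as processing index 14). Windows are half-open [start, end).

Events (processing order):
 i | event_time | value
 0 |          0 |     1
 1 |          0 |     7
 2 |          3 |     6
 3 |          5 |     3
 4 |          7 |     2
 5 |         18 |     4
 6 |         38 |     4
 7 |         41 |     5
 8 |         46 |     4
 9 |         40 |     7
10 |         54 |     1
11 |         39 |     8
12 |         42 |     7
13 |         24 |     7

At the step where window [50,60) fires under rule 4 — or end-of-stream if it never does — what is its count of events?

i=0 t=0 v=1: → [0,10); WM=−∞
i=1 t=0 v=7: → [0,10); WM=-1
i=2 t=3 v=6: → [0,10); WM=-1
i=3 t=5 v=3: → [0,10); WM=4
i=4 t=7 v=2: → [0,10); WM=4
i=5 t=18 v=4: → [10,20); WM=17; [0,10) fires=5
i=6 t=38 v=4: → [30,40); WM=17
i=7 t=41 v=5: → [40,50); WM=40; [10,20) fires=1 [30,40) fires=1
i=8 t=46 v=4: → [40,50); WM=40
i=9 t=40 v=7: → [40,50); WM=45
i=10 t=54 v=1: → [50,60); WM=45
i=11 t=39 v=8: DROP (t<45-2); WM=53; [40,50) fires=3
i=12 t=42 v=7: DROP (t<53-2); WM=53
i=13 t=24 v=7: DROP (t<53-2); WM=53

1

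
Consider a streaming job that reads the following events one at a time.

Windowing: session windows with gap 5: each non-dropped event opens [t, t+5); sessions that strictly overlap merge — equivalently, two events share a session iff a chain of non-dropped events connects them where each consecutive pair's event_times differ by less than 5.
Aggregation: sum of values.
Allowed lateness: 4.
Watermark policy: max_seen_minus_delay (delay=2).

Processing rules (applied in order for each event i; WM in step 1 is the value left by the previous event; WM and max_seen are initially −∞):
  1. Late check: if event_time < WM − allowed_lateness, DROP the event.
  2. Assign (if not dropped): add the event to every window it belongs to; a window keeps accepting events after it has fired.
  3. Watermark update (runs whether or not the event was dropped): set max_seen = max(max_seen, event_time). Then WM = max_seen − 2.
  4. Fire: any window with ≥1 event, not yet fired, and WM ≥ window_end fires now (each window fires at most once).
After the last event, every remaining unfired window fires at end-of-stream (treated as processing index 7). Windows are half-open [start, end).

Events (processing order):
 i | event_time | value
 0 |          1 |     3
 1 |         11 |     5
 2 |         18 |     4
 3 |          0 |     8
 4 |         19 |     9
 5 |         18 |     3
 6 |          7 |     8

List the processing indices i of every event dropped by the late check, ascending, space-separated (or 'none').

3 6

i=0 t=1 v=3: → [1,6); WM=-1
i=1 t=11 v=5: → [11,16); WM=9
i=2 t=18 v=4: → [18,23); WM=16
i=3 t=0 v=8: DROP (t<16-4); WM=16
i=4 t=19 v=9: → [18,24); WM=17
i=5 t=18 v=3: → [18,24); WM=17
i=6 t=7 v=8: DROP (t<17-4); WM=17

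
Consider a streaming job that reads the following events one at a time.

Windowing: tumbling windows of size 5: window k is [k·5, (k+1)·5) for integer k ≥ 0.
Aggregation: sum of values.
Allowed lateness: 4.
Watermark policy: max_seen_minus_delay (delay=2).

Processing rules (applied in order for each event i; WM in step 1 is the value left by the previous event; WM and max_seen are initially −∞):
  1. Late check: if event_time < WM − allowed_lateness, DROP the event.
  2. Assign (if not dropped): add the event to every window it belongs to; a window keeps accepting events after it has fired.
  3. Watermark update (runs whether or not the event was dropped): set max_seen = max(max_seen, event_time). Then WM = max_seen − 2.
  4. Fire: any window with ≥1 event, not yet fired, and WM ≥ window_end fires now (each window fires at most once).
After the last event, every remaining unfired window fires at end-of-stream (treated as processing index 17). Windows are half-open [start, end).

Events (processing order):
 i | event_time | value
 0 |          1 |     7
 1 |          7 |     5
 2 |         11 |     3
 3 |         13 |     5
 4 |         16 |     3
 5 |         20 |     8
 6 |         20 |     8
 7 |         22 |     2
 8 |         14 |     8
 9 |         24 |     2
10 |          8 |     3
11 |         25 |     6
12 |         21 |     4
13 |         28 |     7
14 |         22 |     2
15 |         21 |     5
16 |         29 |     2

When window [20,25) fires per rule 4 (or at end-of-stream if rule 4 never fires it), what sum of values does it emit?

i=0 t=1 v=7: → [0,5); WM=-1
i=1 t=7 v=5: → [5,10); WM=5; [0,5) fires=7
i=2 t=11 v=3: → [10,15); WM=9
i=3 t=13 v=5: → [10,15); WM=11; [5,10) fires=5
i=4 t=16 v=3: → [15,20); WM=14
i=5 t=20 v=8: → [20,25); WM=18; [10,15) fires=8
i=6 t=20 v=8: → [20,25); WM=18
i=7 t=22 v=2: → [20,25); WM=20; [15,20) fires=3
i=8 t=14 v=8: DROP (t<20-4); WM=20
i=9 t=24 v=2: → [20,25); WM=22
i=10 t=8 v=3: DROP (t<22-4); WM=22
i=11 t=25 v=6: → [25,30); WM=23
i=12 t=21 v=4: → [20,25); WM=23
i=13 t=28 v=7: → [25,30); WM=26; [20,25) fires=24
i=14 t=22 v=2: → [20,25); WM=26
i=15 t=21 v=5: DROP (t<26-4); WM=26
i=16 t=29 v=2: → [25,30); WM=27

24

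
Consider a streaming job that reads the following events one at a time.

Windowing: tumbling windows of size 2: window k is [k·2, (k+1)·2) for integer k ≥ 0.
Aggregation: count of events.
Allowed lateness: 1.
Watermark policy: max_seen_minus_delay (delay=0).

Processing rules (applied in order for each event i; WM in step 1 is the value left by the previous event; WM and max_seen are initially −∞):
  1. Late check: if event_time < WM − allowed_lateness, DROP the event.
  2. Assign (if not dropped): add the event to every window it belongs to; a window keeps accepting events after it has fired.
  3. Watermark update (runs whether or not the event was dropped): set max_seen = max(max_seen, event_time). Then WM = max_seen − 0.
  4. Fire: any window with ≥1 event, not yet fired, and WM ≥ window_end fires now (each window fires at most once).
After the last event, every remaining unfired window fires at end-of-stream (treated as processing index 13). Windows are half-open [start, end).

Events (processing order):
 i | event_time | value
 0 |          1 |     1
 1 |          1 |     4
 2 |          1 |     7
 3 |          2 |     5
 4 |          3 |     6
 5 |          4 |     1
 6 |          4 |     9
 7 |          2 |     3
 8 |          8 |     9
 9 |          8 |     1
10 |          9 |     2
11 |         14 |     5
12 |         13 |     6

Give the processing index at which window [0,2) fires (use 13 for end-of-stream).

3

i=0 t=1 v=1: → [0,2); WM=1
i=1 t=1 v=4: → [0,2); WM=1
i=2 t=1 v=7: → [0,2); WM=1
i=3 t=2 v=5: → [2,4); WM=2; [0,2) fires=3
i=4 t=3 v=6: → [2,4); WM=3
i=5 t=4 v=1: → [4,6); WM=4; [2,4) fires=2
i=6 t=4 v=9: → [4,6); WM=4
i=7 t=2 v=3: DROP (t<4-1); WM=4
i=8 t=8 v=9: → [8,10); WM=8; [4,6) fires=2
i=9 t=8 v=1: → [8,10); WM=8
i=10 t=9 v=2: → [8,10); WM=9
i=11 t=14 v=5: → [14,16); WM=14; [8,10) fires=3
i=12 t=13 v=6: → [12,14); WM=14; [12,14) fires=1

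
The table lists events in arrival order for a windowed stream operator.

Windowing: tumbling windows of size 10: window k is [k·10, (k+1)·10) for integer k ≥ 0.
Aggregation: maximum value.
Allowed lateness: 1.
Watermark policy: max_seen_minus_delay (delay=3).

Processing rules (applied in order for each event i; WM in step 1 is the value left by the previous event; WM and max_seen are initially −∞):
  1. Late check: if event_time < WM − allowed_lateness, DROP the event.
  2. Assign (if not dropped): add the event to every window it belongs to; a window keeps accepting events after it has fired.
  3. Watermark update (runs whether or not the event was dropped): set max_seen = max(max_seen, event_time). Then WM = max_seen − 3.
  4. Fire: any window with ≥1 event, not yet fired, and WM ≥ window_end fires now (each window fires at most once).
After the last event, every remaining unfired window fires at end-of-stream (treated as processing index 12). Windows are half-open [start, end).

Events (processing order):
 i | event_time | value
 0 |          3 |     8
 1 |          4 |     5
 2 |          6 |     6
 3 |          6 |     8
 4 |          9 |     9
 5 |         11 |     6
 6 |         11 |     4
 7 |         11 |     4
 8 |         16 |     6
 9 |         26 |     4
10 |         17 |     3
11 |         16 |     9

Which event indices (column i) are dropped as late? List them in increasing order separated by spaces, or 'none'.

10 11

i=0 t=3 v=8: → [0,10); WM=0
i=1 t=4 v=5: → [0,10); WM=1
i=2 t=6 v=6: → [0,10); WM=3
i=3 t=6 v=8: → [0,10); WM=3
i=4 t=9 v=9: → [0,10); WM=6
i=5 t=11 v=6: → [10,20); WM=8
i=6 t=11 v=4: → [10,20); WM=8
i=7 t=11 v=4: → [10,20); WM=8
i=8 t=16 v=6: → [10,20); WM=13; [0,10) fires=9
i=9 t=26 v=4: → [20,30); WM=23; [10,20) fires=6
i=10 t=17 v=3: DROP (t<23-1); WM=23
i=11 t=16 v=9: DROP (t<23-1); WM=23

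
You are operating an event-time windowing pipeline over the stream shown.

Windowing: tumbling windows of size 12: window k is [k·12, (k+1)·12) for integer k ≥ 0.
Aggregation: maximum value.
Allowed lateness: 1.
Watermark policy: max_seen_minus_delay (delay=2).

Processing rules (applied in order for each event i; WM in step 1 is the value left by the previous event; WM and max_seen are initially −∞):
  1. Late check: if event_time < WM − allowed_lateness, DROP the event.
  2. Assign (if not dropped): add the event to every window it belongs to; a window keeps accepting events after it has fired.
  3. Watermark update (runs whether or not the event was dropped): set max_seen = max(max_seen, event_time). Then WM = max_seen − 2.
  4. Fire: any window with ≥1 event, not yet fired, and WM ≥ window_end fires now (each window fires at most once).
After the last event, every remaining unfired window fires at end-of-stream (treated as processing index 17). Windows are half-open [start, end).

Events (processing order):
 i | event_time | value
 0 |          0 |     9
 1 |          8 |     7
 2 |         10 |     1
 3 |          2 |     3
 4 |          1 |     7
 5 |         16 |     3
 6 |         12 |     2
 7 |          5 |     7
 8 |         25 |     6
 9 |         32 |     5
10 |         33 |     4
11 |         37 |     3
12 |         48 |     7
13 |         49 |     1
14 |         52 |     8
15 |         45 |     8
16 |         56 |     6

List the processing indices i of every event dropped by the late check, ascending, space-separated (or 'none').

i=0 t=0 v=9: → [0,12); WM=-2
i=1 t=8 v=7: → [0,12); WM=6
i=2 t=10 v=1: → [0,12); WM=8
i=3 t=2 v=3: DROP (t<8-1); WM=8
i=4 t=1 v=7: DROP (t<8-1); WM=8
i=5 t=16 v=3: → [12,24); WM=14; [0,12) fires=9
i=6 t=12 v=2: DROP (t<14-1); WM=14
i=7 t=5 v=7: DROP (t<14-1); WM=14
i=8 t=25 v=6: → [24,36); WM=23
i=9 t=32 v=5: → [24,36); WM=30; [12,24) fires=3
i=10 t=33 v=4: → [24,36); WM=31
i=11 t=37 v=3: → [36,48); WM=35
i=12 t=48 v=7: → [48,60); WM=46; [24,36) fires=6
i=13 t=49 v=1: → [48,60); WM=47
i=14 t=52 v=8: → [48,60); WM=50; [36,48) fires=3
i=15 t=45 v=8: DROP (t<50-1); WM=50
i=16 t=56 v=6: → [48,60); WM=54

3 4 6 7 15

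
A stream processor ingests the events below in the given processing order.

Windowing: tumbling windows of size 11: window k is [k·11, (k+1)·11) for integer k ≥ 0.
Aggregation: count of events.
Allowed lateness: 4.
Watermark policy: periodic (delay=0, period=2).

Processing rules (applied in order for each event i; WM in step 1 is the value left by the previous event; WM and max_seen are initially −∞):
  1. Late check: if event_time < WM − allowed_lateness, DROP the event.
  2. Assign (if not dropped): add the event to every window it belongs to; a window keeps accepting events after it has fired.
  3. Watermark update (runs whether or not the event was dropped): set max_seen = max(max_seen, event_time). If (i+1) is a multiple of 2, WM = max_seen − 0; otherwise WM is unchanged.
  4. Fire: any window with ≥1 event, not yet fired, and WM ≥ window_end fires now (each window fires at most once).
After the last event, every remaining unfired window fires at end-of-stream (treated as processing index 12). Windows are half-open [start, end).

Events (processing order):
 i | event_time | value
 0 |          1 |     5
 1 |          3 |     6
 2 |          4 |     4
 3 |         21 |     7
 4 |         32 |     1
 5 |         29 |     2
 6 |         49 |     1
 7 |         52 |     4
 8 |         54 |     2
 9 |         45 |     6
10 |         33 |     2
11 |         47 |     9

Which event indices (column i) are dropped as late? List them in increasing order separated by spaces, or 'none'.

i=0 t=1 v=5: → [0,11); WM=−∞
i=1 t=3 v=6: → [0,11); WM=3
i=2 t=4 v=4: → [0,11); WM=3
i=3 t=21 v=7: → [11,22); WM=21; [0,11) fires=3
i=4 t=32 v=1: → [22,33); WM=21
i=5 t=29 v=2: → [22,33); WM=32; [11,22) fires=1
i=6 t=49 v=1: → [44,55); WM=32
i=7 t=52 v=4: → [44,55); WM=52; [22,33) fires=2
i=8 t=54 v=2: → [44,55); WM=52
i=9 t=45 v=6: DROP (t<52-4); WM=54
i=10 t=33 v=2: DROP (t<54-4); WM=54
i=11 t=47 v=9: DROP (t<54-4); WM=54

9 10 11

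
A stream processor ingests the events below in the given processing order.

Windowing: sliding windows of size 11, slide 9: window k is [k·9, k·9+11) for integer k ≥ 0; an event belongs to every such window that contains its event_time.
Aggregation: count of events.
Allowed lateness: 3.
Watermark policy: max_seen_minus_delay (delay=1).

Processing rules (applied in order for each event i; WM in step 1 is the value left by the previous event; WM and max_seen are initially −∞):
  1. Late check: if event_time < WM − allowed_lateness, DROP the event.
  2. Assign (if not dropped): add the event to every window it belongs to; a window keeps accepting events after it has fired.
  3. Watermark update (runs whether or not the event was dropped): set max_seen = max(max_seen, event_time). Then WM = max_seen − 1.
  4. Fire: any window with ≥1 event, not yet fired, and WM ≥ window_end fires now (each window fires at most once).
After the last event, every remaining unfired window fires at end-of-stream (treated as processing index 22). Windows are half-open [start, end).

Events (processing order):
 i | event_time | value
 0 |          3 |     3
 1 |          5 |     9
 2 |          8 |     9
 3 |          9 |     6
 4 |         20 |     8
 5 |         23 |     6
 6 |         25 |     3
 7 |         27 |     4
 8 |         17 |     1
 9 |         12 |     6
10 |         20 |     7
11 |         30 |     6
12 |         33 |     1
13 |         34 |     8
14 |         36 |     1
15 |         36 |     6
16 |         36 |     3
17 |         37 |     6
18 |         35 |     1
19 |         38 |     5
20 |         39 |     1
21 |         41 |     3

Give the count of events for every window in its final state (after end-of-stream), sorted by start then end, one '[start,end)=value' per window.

i=0 t=3 v=3: → [0,11); WM=2
i=1 t=5 v=9: → [0,11); WM=4
i=2 t=8 v=9: → [0,11); WM=7
i=3 t=9 v=6: → [9,20),[0,11); WM=8
i=4 t=20 v=8: → [18,29); WM=19; [0,11) fires=4
i=5 t=23 v=6: → [18,29); WM=22; [9,20) fires=1
i=6 t=25 v=3: → [18,29); WM=24
i=7 t=27 v=4: → [27,38),[18,29); WM=26
i=8 t=17 v=1: DROP (t<26-3); WM=26
i=9 t=12 v=6: DROP (t<26-3); WM=26
i=10 t=20 v=7: DROP (t<26-3); WM=26
i=11 t=30 v=6: → [27,38); WM=29; [18,29) fires=4
i=12 t=33 v=1: → [27,38); WM=32
i=13 t=34 v=8: → [27,38); WM=33
i=14 t=36 v=1: → [36,47),[27,38); WM=35
i=15 t=36 v=6: → [36,47),[27,38); WM=35
i=16 t=36 v=3: → [36,47),[27,38); WM=35
i=17 t=37 v=6: → [36,47),[27,38); WM=36
i=18 t=35 v=1: → [27,38); WM=36
i=19 t=38 v=5: → [36,47); WM=37
i=20 t=39 v=1: → [36,47); WM=38; [27,38) fires=9
i=21 t=41 v=3: → [36,47); WM=40

[0,11)=4 [9,20)=1 [18,29)=4 [27,38)=9 [36,47)=7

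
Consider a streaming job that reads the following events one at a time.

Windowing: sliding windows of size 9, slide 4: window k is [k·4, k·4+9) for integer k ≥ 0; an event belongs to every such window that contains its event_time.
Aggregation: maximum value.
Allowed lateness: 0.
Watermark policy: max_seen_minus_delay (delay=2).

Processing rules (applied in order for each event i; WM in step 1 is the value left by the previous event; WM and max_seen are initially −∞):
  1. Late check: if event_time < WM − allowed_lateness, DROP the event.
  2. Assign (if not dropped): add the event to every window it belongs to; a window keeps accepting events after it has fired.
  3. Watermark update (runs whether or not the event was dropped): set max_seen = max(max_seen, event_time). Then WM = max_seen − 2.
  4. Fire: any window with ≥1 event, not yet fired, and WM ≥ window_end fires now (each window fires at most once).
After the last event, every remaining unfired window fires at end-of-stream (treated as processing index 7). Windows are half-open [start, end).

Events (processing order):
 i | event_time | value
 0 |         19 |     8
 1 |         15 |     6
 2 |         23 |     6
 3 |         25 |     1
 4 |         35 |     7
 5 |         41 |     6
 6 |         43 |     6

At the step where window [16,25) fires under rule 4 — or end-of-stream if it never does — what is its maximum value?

8

i=0 t=19 v=8: → [16,25),[12,21); WM=17
i=1 t=15 v=6: DROP (t<17-0); WM=17
i=2 t=23 v=6: → [20,29),[16,25); WM=21; [12,21) fires=8
i=3 t=25 v=1: → [24,33),[20,29); WM=23
i=4 t=35 v=7: → [32,41),[28,37); WM=33; [16,25) fires=8 [20,29) fires=6 [24,33) fires=1
i=5 t=41 v=6: → [40,49),[36,45); WM=39; [28,37) fires=7
i=6 t=43 v=6: → [40,49),[36,45); WM=41; [32,41) fires=7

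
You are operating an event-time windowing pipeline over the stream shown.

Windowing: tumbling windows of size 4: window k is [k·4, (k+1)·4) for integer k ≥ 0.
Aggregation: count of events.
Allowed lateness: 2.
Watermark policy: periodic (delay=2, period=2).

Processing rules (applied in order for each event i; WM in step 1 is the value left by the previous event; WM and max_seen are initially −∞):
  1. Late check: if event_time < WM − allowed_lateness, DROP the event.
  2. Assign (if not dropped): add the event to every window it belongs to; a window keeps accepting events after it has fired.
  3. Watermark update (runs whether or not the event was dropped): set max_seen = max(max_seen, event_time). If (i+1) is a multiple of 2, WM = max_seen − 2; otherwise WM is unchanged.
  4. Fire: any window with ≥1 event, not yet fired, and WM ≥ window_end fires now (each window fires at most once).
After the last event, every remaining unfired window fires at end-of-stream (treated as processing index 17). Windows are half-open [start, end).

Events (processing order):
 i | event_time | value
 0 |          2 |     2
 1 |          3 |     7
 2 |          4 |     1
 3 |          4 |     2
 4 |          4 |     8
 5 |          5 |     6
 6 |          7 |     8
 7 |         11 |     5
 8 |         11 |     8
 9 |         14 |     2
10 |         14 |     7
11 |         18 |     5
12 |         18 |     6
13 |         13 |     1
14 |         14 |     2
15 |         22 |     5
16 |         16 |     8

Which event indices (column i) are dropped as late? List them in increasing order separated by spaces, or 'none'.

13 16

i=0 t=2 v=2: → [0,4); WM=−∞
i=1 t=3 v=7: → [0,4); WM=1
i=2 t=4 v=1: → [4,8); WM=1
i=3 t=4 v=2: → [4,8); WM=2
i=4 t=4 v=8: → [4,8); WM=2
i=5 t=5 v=6: → [4,8); WM=3
i=6 t=7 v=8: → [4,8); WM=3
i=7 t=11 v=5: → [8,12); WM=9; [0,4) fires=2 [4,8) fires=5
i=8 t=11 v=8: → [8,12); WM=9
i=9 t=14 v=2: → [12,16); WM=12; [8,12) fires=2
i=10 t=14 v=7: → [12,16); WM=12
i=11 t=18 v=5: → [16,20); WM=16; [12,16) fires=2
i=12 t=18 v=6: → [16,20); WM=16
i=13 t=13 v=1: DROP (t<16-2); WM=16
i=14 t=14 v=2: → [12,16); WM=16
i=15 t=22 v=5: → [20,24); WM=20; [16,20) fires=2
i=16 t=16 v=8: DROP (t<20-2); WM=20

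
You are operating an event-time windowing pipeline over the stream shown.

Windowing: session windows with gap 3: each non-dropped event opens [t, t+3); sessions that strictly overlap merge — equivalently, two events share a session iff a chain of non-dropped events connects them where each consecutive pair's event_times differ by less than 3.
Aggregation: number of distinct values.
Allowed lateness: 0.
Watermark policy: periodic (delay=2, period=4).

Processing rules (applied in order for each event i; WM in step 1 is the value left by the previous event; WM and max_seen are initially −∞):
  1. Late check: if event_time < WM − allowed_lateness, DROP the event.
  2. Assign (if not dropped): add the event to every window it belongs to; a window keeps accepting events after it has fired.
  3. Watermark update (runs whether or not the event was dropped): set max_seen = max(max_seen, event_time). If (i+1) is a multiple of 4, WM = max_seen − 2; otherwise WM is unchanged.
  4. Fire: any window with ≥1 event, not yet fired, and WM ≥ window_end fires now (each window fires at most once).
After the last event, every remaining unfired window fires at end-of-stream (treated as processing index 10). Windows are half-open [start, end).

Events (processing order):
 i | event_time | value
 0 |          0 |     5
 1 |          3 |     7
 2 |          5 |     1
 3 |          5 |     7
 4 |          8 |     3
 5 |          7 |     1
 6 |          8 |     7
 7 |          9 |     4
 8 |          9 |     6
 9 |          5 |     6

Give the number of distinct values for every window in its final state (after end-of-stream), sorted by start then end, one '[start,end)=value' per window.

[0,3)=1 [3,12)=5

i=0 t=0 v=5: → [0,3); WM=−∞
i=1 t=3 v=7: → [3,6); WM=−∞
i=2 t=5 v=1: → [3,8); WM=−∞
i=3 t=5 v=7: → [3,8); WM=3
i=4 t=8 v=3: → [8,11); WM=3
i=5 t=7 v=1: → [3,11); WM=3
i=6 t=8 v=7: → [3,11); WM=3
i=7 t=9 v=4: → [3,12); WM=7
i=8 t=9 v=6: → [3,12); WM=7
i=9 t=5 v=6: DROP (t<7-0); WM=7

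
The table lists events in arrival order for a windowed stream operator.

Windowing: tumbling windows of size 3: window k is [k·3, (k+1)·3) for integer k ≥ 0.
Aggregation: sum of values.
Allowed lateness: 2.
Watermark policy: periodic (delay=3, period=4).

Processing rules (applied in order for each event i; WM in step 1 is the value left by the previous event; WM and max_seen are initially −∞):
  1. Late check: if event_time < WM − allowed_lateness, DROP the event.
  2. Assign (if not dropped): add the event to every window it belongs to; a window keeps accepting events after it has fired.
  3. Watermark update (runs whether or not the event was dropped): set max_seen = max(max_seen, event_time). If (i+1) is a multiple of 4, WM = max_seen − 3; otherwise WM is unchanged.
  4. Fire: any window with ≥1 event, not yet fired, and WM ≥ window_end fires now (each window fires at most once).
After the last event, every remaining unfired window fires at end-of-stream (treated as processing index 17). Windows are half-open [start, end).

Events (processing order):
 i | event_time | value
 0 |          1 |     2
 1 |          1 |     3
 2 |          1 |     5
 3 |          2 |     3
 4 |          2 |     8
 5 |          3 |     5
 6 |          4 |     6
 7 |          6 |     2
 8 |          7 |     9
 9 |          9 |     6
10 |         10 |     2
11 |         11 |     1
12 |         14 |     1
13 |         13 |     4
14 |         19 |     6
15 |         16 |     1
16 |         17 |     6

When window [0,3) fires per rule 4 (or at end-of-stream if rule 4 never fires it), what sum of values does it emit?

i=0 t=1 v=2: → [0,3); WM=−∞
i=1 t=1 v=3: → [0,3); WM=−∞
i=2 t=1 v=5: → [0,3); WM=−∞
i=3 t=2 v=3: → [0,3); WM=-1
i=4 t=2 v=8: → [0,3); WM=-1
i=5 t=3 v=5: → [3,6); WM=-1
i=6 t=4 v=6: → [3,6); WM=-1
i=7 t=6 v=2: → [6,9); WM=3; [0,3) fires=21
i=8 t=7 v=9: → [6,9); WM=3
i=9 t=9 v=6: → [9,12); WM=3
i=10 t=10 v=2: → [9,12); WM=3
i=11 t=11 v=1: → [9,12); WM=8; [3,6) fires=11
i=12 t=14 v=1: → [12,15); WM=8
i=13 t=13 v=4: → [12,15); WM=8
i=14 t=19 v=6: → [18,21); WM=8
i=15 t=16 v=1: → [15,18); WM=16; [6,9) fires=11 [9,12) fires=9 [12,15) fires=5
i=16 t=17 v=6: → [15,18); WM=16

21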